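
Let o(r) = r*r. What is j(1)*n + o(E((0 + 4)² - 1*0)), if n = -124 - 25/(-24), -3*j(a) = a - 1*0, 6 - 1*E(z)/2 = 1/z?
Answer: 104833/576 ≈ 182.00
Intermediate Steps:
E(z) = 12 - 2/z
j(a) = -a/3 (j(a) = -(a - 1*0)/3 = -(a + 0)/3 = -a/3)
o(r) = r²
n = -2951/24 (n = -124 - 25*(-1)/24 = -124 - 1*(-25/24) = -124 + 25/24 = -2951/24 ≈ -122.96)
j(1)*n + o(E((0 + 4)² - 1*0)) = -⅓*1*(-2951/24) + (12 - 2/((0 + 4)² - 1*0))² = -⅓*(-2951/24) + (12 - 2/(4² + 0))² = 2951/72 + (12 - 2/(16 + 0))² = 2951/72 + (12 - 2/16)² = 2951/72 + (12 - 2*1/16)² = 2951/72 + (12 - ⅛)² = 2951/72 + (95/8)² = 2951/72 + 9025/64 = 104833/576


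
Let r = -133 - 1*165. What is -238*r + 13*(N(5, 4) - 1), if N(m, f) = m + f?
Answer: 71028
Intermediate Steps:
N(m, f) = f + m
r = -298 (r = -133 - 165 = -298)
-238*r + 13*(N(5, 4) - 1) = -238*(-298) + 13*((4 + 5) - 1) = 70924 + 13*(9 - 1) = 70924 + 13*8 = 70924 + 104 = 71028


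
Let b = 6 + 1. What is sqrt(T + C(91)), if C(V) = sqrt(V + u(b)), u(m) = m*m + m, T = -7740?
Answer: sqrt(-7740 + 7*sqrt(3)) ≈ 87.908*I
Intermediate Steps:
b = 7
u(m) = m + m**2 (u(m) = m**2 + m = m + m**2)
C(V) = sqrt(56 + V) (C(V) = sqrt(V + 7*(1 + 7)) = sqrt(V + 7*8) = sqrt(V + 56) = sqrt(56 + V))
sqrt(T + C(91)) = sqrt(-7740 + sqrt(56 + 91)) = sqrt(-7740 + sqrt(147)) = sqrt(-7740 + 7*sqrt(3))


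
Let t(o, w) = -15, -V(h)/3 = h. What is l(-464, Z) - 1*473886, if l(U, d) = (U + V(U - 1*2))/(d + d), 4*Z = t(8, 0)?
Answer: -7110158/15 ≈ -4.7401e+5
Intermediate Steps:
V(h) = -3*h
Z = -15/4 (Z = (¼)*(-15) = -15/4 ≈ -3.7500)
l(U, d) = (6 - 2*U)/(2*d) (l(U, d) = (U - 3*(U - 1*2))/(d + d) = (U - 3*(U - 2))/((2*d)) = (U - 3*(-2 + U))*(1/(2*d)) = (U + (6 - 3*U))*(1/(2*d)) = (6 - 2*U)*(1/(2*d)) = (6 - 2*U)/(2*d))
l(-464, Z) - 1*473886 = (3 - 1*(-464))/(-15/4) - 1*473886 = -4*(3 + 464)/15 - 473886 = -4/15*467 - 473886 = -1868/15 - 473886 = -7110158/15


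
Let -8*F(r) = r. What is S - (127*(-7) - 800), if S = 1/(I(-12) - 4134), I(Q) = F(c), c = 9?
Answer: 55873801/33081 ≈ 1689.0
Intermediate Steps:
F(r) = -r/8
I(Q) = -9/8 (I(Q) = -⅛*9 = -9/8)
S = -8/33081 (S = 1/(-9/8 - 4134) = 1/(-33081/8) = -8/33081 ≈ -0.00024183)
S - (127*(-7) - 800) = -8/33081 - (127*(-7) - 800) = -8/33081 - (-889 - 800) = -8/33081 - 1*(-1689) = -8/33081 + 1689 = 55873801/33081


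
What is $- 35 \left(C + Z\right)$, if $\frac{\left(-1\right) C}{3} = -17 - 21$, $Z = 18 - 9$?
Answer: $-4305$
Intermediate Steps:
$Z = 9$
$C = 114$ ($C = - 3 \left(-17 - 21\right) = \left(-3\right) \left(-38\right) = 114$)
$- 35 \left(C + Z\right) = - 35 \left(114 + 9\right) = \left(-35\right) 123 = -4305$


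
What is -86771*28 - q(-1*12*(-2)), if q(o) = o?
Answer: -2429612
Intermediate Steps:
-86771*28 - q(-1*12*(-2)) = -86771*28 - (-1*12)*(-2) = -2429588 - (-12)*(-2) = -2429588 - 1*24 = -2429588 - 24 = -2429612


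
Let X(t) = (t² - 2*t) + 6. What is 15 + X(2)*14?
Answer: 99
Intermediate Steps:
X(t) = 6 + t² - 2*t
15 + X(2)*14 = 15 + (6 + 2² - 2*2)*14 = 15 + (6 + 4 - 4)*14 = 15 + 6*14 = 15 + 84 = 99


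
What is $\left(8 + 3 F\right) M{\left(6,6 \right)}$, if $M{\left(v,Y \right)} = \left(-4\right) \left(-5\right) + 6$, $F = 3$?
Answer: $442$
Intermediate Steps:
$M{\left(v,Y \right)} = 26$ ($M{\left(v,Y \right)} = 20 + 6 = 26$)
$\left(8 + 3 F\right) M{\left(6,6 \right)} = \left(8 + 3 \cdot 3\right) 26 = \left(8 + 9\right) 26 = 17 \cdot 26 = 442$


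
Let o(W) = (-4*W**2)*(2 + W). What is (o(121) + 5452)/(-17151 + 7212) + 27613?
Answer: 281643527/9939 ≈ 28337.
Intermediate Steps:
o(W) = -4*W**2*(2 + W)
(o(121) + 5452)/(-17151 + 7212) + 27613 = (4*121**2*(-2 - 1*121) + 5452)/(-17151 + 7212) + 27613 = (4*14641*(-2 - 121) + 5452)/(-9939) + 27613 = (4*14641*(-123) + 5452)*(-1/9939) + 27613 = (-7203372 + 5452)*(-1/9939) + 27613 = -7197920*(-1/9939) + 27613 = 7197920/9939 + 27613 = 281643527/9939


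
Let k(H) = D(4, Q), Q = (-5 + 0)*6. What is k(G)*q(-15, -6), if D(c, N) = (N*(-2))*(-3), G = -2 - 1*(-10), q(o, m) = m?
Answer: 1080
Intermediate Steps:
Q = -30 (Q = -5*6 = -30)
G = 8 (G = -2 + 10 = 8)
D(c, N) = 6*N (D(c, N) = -2*N*(-3) = 6*N)
k(H) = -180 (k(H) = 6*(-30) = -180)
k(G)*q(-15, -6) = -180*(-6) = 1080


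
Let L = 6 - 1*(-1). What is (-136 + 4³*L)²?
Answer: 97344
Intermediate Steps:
L = 7 (L = 6 + 1 = 7)
(-136 + 4³*L)² = (-136 + 4³*7)² = (-136 + 64*7)² = (-136 + 448)² = 312² = 97344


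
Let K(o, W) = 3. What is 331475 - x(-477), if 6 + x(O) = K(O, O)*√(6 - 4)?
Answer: 331481 - 3*√2 ≈ 3.3148e+5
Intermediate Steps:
x(O) = -6 + 3*√2 (x(O) = -6 + 3*√(6 - 4) = -6 + 3*√2)
331475 - x(-477) = 331475 - (-6 + 3*√2) = 331475 + (6 - 3*√2) = 331481 - 3*√2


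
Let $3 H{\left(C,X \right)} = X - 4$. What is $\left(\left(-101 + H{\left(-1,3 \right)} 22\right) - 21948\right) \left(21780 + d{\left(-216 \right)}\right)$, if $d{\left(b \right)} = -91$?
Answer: $- \frac{1435139441}{3} \approx -4.7838 \cdot 10^{8}$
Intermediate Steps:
$H{\left(C,X \right)} = - \frac{4}{3} + \frac{X}{3}$ ($H{\left(C,X \right)} = \frac{X - 4}{3} = \frac{-4 + X}{3} = - \frac{4}{3} + \frac{X}{3}$)
$\left(\left(-101 + H{\left(-1,3 \right)} 22\right) - 21948\right) \left(21780 + d{\left(-216 \right)}\right) = \left(\left(-101 + \left(- \frac{4}{3} + \frac{1}{3} \cdot 3\right) 22\right) - 21948\right) \left(21780 - 91\right) = \left(\left(-101 + \left(- \frac{4}{3} + 1\right) 22\right) - 21948\right) 21689 = \left(\left(-101 - \frac{22}{3}\right) - 21948\right) 21689 = \left(- \frac{325}{3} - 21948\right) 21689 = \left(- \frac{66169}{3}\right) 21689 = - \frac{1435139441}{3}$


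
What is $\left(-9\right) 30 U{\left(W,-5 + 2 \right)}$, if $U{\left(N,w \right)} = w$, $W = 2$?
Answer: $810$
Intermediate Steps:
$\left(-9\right) 30 U{\left(W,-5 + 2 \right)} = \left(-9\right) 30 \left(-5 + 2\right) = \left(-270\right) \left(-3\right) = 810$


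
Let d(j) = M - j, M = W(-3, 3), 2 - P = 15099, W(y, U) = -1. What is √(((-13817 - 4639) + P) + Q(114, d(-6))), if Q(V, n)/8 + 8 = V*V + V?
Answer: √71263 ≈ 266.95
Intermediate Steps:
P = -15097 (P = 2 - 1*15099 = 2 - 15099 = -15097)
M = -1
d(j) = -1 - j
Q(V, n) = -64 + 8*V + 8*V² (Q(V, n) = -64 + 8*(V*V + V) = -64 + 8*(V² + V) = -64 + 8*(V + V²) = -64 + (8*V + 8*V²) = -64 + 8*V + 8*V²)
√(((-13817 - 4639) + P) + Q(114, d(-6))) = √(((-13817 - 4639) - 15097) + (-64 + 8*114 + 8*114²)) = √((-18456 - 15097) + (-64 + 912 + 8*12996)) = √(-33553 + (-64 + 912 + 103968)) = √(-33553 + 104816) = √71263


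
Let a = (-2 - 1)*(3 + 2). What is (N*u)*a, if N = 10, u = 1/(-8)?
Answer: 75/4 ≈ 18.750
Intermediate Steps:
u = -⅛ ≈ -0.12500
a = -15 (a = -3*5 = -15)
(N*u)*a = (10*(-⅛))*(-15) = -5/4*(-15) = 75/4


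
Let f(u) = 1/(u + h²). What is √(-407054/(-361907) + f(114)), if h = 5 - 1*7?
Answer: √2066678942946254/42705026 ≈ 1.0645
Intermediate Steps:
h = -2 (h = 5 - 7 = -2)
f(u) = 1/(4 + u) (f(u) = 1/(u + (-2)²) = 1/(u + 4) = 1/(4 + u))
√(-407054/(-361907) + f(114)) = √(-407054/(-361907) + 1/(4 + 114)) = √(-407054*(-1/361907) + 1/118) = √(407054/361907 + 1/118) = √(48394279/42705026) = √2066678942946254/42705026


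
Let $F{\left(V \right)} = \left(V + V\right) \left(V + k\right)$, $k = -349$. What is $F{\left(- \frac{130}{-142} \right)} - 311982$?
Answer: $- \frac{1575914082}{5041} \approx -3.1262 \cdot 10^{5}$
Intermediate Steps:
$F{\left(V \right)} = 2 V \left(-349 + V\right)$ ($F{\left(V \right)} = \left(V + V\right) \left(V - 349\right) = 2 V \left(-349 + V\right)$)
$F{\left(- \frac{130}{-142} \right)} - 311982 = 2 \left(- \frac{130}{-142}\right) \left(-349 - \frac{130}{-142}\right) - 311982 = 2 \left(\left(-130\right) \left(- \frac{1}{142}\right)\right) \left(-349 - - \frac{65}{71}\right) - 311982 = 2 \cdot \frac{65}{71} \left(-349 + \frac{65}{71}\right) - 311982 = 2 \cdot \frac{65}{71} \left(- \frac{24714}{71}\right) - 311982 = - \frac{3212820}{5041} - 311982 = - \frac{1575914082}{5041}$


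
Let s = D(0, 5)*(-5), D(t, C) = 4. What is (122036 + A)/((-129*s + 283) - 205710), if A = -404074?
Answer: 282038/202847 ≈ 1.3904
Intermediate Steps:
s = -20 (s = 4*(-5) = -20)
(122036 + A)/((-129*s + 283) - 205710) = (122036 - 404074)/((-129*(-20) + 283) - 205710) = -282038/((2580 + 283) - 205710) = -282038/(2863 - 205710) = -282038/(-202847) = -282038*(-1/202847) = 282038/202847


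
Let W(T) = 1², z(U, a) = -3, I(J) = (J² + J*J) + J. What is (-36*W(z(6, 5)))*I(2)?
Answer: -360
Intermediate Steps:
I(J) = J + 2*J² (I(J) = (J² + J²) + J = 2*J² + J = J + 2*J²)
W(T) = 1
(-36*W(z(6, 5)))*I(2) = (-36*1)*(2*(1 + 2*2)) = -72*(1 + 4) = -72*5 = -36*10 = -360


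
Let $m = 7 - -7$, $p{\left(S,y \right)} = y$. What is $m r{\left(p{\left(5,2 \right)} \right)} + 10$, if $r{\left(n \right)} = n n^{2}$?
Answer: $122$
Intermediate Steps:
$r{\left(n \right)} = n^{3}$
$m = 14$ ($m = 7 + 7 = 14$)
$m r{\left(p{\left(5,2 \right)} \right)} + 10 = 14 \cdot 2^{3} + 10 = 14 \cdot 8 + 10 = 112 + 10 = 122$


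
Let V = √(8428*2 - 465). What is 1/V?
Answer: √16391/16391 ≈ 0.0078108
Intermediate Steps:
V = √16391 (V = √(16856 - 465) = √16391 ≈ 128.03)
1/V = 1/(√16391) = √16391/16391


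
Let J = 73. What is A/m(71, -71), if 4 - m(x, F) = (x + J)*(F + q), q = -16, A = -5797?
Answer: -5797/12532 ≈ -0.46258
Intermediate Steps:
m(x, F) = 4 - (-16 + F)*(73 + x) (m(x, F) = 4 - (x + 73)*(F - 16) = 4 - (73 + x)*(-16 + F) = 4 - (-16 + F)*(73 + x))
A/m(71, -71) = -5797/(1172 - 73*(-71) + 16*71 - 1*(-71)*71) = -5797/(1172 + 5183 + 1136 + 5041) = -5797/12532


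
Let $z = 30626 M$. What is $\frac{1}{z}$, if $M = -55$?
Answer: $- \frac{1}{1684430} \approx -5.9367 \cdot 10^{-7}$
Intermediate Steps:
$z = -1684430$ ($z = 30626 \left(-55\right) = -1684430$)
$\frac{1}{z} = \frac{1}{-1684430} = - \frac{1}{1684430}$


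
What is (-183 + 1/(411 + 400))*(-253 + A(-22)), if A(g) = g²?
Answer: -34283172/811 ≈ -42273.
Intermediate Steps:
(-183 + 1/(411 + 400))*(-253 + A(-22)) = (-183 + 1/(411 + 400))*(-253 + (-22)²) = (-183 + 1/811)*(-253 + 484) = (-183 + 1/811)*231 = -148412/811*231 = -34283172/811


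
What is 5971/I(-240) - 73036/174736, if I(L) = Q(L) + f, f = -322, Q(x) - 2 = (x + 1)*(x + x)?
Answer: -456998109/1249362400 ≈ -0.36579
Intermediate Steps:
Q(x) = 2 + 2*x*(1 + x) (Q(x) = 2 + (x + 1)*(x + x) = 2 + (1 + x)*(2*x) = 2 + 2*x*(1 + x))
I(L) = -320 + 2*L + 2*L² (I(L) = (2 + 2*L + 2*L²) - 322 = -320 + 2*L + 2*L²)
5971/I(-240) - 73036/174736 = 5971/(-320 + 2*(-240) + 2*(-240)²) - 73036/174736 = 5971/(-320 - 480 + 2*57600) - 73036*1/174736 = 5971/(-320 - 480 + 115200) - 18259/43684 = 5971/114400 - 18259/43684 = -456998109/1249362400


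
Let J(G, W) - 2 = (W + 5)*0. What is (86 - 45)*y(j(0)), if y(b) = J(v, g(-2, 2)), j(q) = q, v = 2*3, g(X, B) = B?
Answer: 82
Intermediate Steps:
v = 6
J(G, W) = 2 (J(G, W) = 2 + (W + 5)*0 = 2 + (5 + W)*0 = 2 + 0 = 2)
y(b) = 2
(86 - 45)*y(j(0)) = (86 - 45)*2 = 41*2 = 82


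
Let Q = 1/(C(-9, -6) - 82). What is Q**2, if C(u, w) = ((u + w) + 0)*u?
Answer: 1/2809 ≈ 0.00035600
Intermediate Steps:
C(u, w) = u*(u + w) (C(u, w) = (u + w)*u = u*(u + w))
Q = 1/53 (Q = 1/(-9*(-9 - 6) - 82) = 1/(-9*(-15) - 82) = 1/(135 - 82) = 1/53 ≈ 0.018868)
Q**2 = (1/53)**2 = 1/2809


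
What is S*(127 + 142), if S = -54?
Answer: -14526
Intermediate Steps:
S*(127 + 142) = -54*(127 + 142) = -54*269 = -14526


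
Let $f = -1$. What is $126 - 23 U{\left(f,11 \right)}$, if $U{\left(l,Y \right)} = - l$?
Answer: $103$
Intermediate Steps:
$126 - 23 U{\left(f,11 \right)} = 126 - 23 \left(\left(-1\right) \left(-1\right)\right) = 126 - 23 = 103$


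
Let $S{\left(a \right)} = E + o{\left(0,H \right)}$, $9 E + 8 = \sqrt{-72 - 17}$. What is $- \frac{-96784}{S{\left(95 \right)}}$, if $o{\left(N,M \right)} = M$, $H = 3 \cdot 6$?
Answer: $\frac{648032}{115} - \frac{4208 i \sqrt{89}}{115} \approx 5635.1 - 345.2 i$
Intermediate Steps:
$H = 18$
$E = - \frac{8}{9} + \frac{i \sqrt{89}}{9}$ ($E = - \frac{8}{9} + \frac{\sqrt{-72 - 17}}{9} = - \frac{8}{9} + \frac{\sqrt{-89}}{9} = - \frac{8}{9} + \frac{i \sqrt{89}}{9} \approx -0.88889 + 1.0482 i$)
$S{\left(a \right)} = \frac{154}{9} + \frac{i \sqrt{89}}{9}$ ($S{\left(a \right)} = \left(- \frac{8}{9} + \frac{i \sqrt{89}}{9}\right) + 18 = \frac{154}{9} + \frac{i \sqrt{89}}{9}$)
$- \frac{-96784}{S{\left(95 \right)}} = - \frac{-96784}{\frac{154}{9} + \frac{i \sqrt{89}}{9}} = \frac{96784}{\frac{154}{9} + \frac{i \sqrt{89}}{9}}$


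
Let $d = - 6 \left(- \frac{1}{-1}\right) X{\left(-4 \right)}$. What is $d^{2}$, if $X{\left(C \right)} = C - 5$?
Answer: $2916$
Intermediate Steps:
$X{\left(C \right)} = -5 + C$
$d = 54$ ($d = - 6 \left(- \frac{1}{-1}\right) \left(-5 - 4\right) = - 6 \left(\left(-1\right) \left(-1\right)\right) \left(-9\right) = \left(-6\right) 1 \left(-9\right) = \left(-6\right) \left(-9\right) = 54$)
$d^{2} = 54^{2} = 2916$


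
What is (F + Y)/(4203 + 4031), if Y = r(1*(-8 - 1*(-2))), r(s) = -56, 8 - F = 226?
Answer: -137/4117 ≈ -0.033277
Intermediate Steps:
F = -218 (F = 8 - 1*226 = 8 - 226 = -218)
Y = -56
(F + Y)/(4203 + 4031) = (-218 - 56)/(4203 + 4031) = -274/8234 = -274*1/8234 = -137/4117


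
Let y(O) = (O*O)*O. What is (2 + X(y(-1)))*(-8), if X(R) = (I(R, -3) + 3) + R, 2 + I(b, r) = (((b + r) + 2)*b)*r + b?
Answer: 40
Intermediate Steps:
y(O) = O³ (y(O) = O²*O = O³)
I(b, r) = -2 + b + b*r*(2 + b + r) (I(b, r) = -2 + ((((b + r) + 2)*b)*r + b) = -2 + (((2 + b + r)*b)*r + b) = -2 + ((b*(2 + b + r))*r + b) = -2 + (b*r*(2 + b + r) + b) = -2 + (b + b*r*(2 + b + r)) = -2 + b + b*r*(2 + b + r))
X(R) = 1 - 3*R² + 5*R (X(R) = ((-2 + R + R*(-3)² - 3*R² + 2*R*(-3)) + 3) + R = ((-2 + R + R*9 - 3*R² - 6*R) + 3) + R = ((-2 + R + 9*R - 3*R² - 6*R) + 3) + R = ((-2 - 3*R² + 4*R) + 3) + R = (1 - 3*R² + 4*R) + R = 1 - 3*R² + 5*R)
(2 + X(y(-1)))*(-8) = (2 + (1 - 3*((-1)³)² + 5*(-1)³))*(-8) = (2 + (1 - 3*(-1)² + 5*(-1)))*(-8) = (2 + (1 - 3*1 - 5))*(-8) = (2 + (1 - 3 - 5))*(-8) = (2 - 7)*(-8) = -5*(-8) = 40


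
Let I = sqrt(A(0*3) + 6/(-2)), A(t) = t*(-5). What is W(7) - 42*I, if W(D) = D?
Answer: 7 - 42*I*sqrt(3) ≈ 7.0 - 72.746*I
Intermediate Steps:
A(t) = -5*t
I = I*sqrt(3) (I = sqrt(-0*3 + 6/(-2)) = sqrt(-5*0 + 6*(-1/2)) = sqrt(0 - 3) = sqrt(-3) = I*sqrt(3) ≈ 1.732*I)
W(7) - 42*I = 7 - 42*I*sqrt(3)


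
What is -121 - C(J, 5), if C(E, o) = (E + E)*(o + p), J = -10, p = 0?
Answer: -21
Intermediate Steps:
C(E, o) = 2*E*o (C(E, o) = (E + E)*(o + 0) = (2*E)*o = 2*E*o)
-121 - C(J, 5) = -121 - 2*(-10)*5 = -121 - 1*(-100) = -121 + 100 = -21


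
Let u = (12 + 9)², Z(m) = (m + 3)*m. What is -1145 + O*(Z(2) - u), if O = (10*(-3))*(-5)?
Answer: -65795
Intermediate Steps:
Z(m) = m*(3 + m) (Z(m) = (3 + m)*m = m*(3 + m))
O = 150 (O = -30*(-5) = 150)
u = 441 (u = 21² = 441)
-1145 + O*(Z(2) - u) = -1145 + 150*(2*(3 + 2) - 1*441) = -1145 + 150*(2*5 - 441) = -1145 + 150*(10 - 441) = -1145 + 150*(-431) = -1145 - 64650 = -65795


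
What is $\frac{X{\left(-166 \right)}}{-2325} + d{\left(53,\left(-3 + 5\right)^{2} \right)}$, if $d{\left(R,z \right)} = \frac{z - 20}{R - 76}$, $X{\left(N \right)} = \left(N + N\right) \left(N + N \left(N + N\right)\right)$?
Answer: $\frac{419604856}{53475} \approx 7846.8$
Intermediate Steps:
$X{\left(N \right)} = 2 N \left(N + 2 N^{2}\right)$ ($X{\left(N \right)} = 2 N \left(N + N 2 N\right) = 2 N \left(N + 2 N^{2}\right)$)
$d{\left(R,z \right)} = \frac{-20 + z}{-76 + R}$
$\frac{X{\left(-166 \right)}}{-2325} + d{\left(53,\left(-3 + 5\right)^{2} \right)} = \frac{\left(-166\right)^{2} \left(2 + 4 \left(-166\right)\right)}{-2325} + \frac{-20 + \left(-3 + 5\right)^{2}}{-76 + 53} = 27556 \left(2 - 664\right) \left(- \frac{1}{2325}\right) + \frac{-20 + 2^{2}}{-23} = 27556 \left(-662\right) \left(- \frac{1}{2325}\right) - \frac{-20 + 4}{23} = \left(-18242072\right) \left(- \frac{1}{2325}\right) - - \frac{16}{23} = \frac{18242072}{2325} + \frac{16}{23} = \frac{419604856}{53475}$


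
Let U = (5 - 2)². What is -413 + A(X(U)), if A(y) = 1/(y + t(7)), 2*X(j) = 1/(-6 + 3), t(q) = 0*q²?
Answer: -419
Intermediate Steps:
U = 9 (U = 3² = 9)
t(q) = 0
X(j) = -⅙ (X(j) = 1/(2*(-6 + 3)) = (½)/(-3) = (½)*(-⅓) = -⅙)
A(y) = 1/y (A(y) = 1/(y + 0) = 1/y)
-413 + A(X(U)) = -413 + 1/(-⅙) = -413 - 6 = -419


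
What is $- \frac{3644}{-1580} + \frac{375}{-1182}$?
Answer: $\frac{309559}{155630} \approx 1.9891$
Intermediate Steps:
$- \frac{3644}{-1580} + \frac{375}{-1182} = \left(-3644\right) \left(- \frac{1}{1580}\right) + 375 \left(- \frac{1}{1182}\right) = \frac{911}{395} - \frac{125}{394} = \frac{309559}{155630}$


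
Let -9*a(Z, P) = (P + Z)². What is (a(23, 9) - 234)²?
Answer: 9796900/81 ≈ 1.2095e+5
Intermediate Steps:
a(Z, P) = -(P + Z)²/9
(a(23, 9) - 234)² = (-(9 + 23)²/9 - 234)² = (-⅑*32² - 234)² = (-⅑*1024 - 234)² = (-1024/9 - 234)² = (-3130/9)² = 9796900/81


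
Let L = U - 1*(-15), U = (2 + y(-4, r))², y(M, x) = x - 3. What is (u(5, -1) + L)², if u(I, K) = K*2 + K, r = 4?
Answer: 441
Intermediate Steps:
y(M, x) = -3 + x
u(I, K) = 3*K (u(I, K) = 2*K + K = 3*K)
U = 9 (U = (2 + (-3 + 4))² = (2 + 1)² = 3² = 9)
L = 24 (L = 9 - 1*(-15) = 9 + 15 = 24)
(u(5, -1) + L)² = (3*(-1) + 24)² = (-3 + 24)² = 21² = 441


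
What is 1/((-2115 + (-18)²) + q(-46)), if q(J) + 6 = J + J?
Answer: -1/1889 ≈ -0.00052938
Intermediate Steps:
q(J) = -6 + 2*J (q(J) = -6 + (J + J) = -6 + 2*J)
1/((-2115 + (-18)²) + q(-46)) = 1/((-2115 + (-18)²) + (-6 + 2*(-46))) = 1/((-2115 + 324) + (-6 - 92)) = 1/(-1791 - 98) = 1/(-1889) = -1/1889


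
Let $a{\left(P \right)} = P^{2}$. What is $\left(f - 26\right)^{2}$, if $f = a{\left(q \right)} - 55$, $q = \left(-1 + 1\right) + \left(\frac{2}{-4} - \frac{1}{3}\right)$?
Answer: $\frac{8357881}{1296} \approx 6449.0$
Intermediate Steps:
$q = - \frac{5}{6}$ ($q = 0 + \left(2 \left(- \frac{1}{4}\right) - \frac{1}{3}\right) = 0 - \frac{5}{6} = - \frac{5}{6} \approx -0.83333$)
$f = - \frac{1955}{36}$ ($f = \left(- \frac{5}{6}\right)^{2} - 55 = \frac{25}{36} - 55 = - \frac{1955}{36} \approx -54.306$)
$\left(f - 26\right)^{2} = \left(- \frac{1955}{36} - 26\right)^{2} = \left(- \frac{2891}{36}\right)^{2} = \frac{8357881}{1296}$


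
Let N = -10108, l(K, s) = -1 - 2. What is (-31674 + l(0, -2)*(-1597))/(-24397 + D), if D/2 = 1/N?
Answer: 15096298/13700271 ≈ 1.1019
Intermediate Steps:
l(K, s) = -3
D = -1/5054 (D = 2/(-10108) = 2*(-1/10108) = -1/5054 ≈ -0.00019786)
(-31674 + l(0, -2)*(-1597))/(-24397 + D) = (-31674 - 3*(-1597))/(-24397 - 1/5054) = (-31674 + 4791)/(-123302439/5054) = -26883*(-5054/123302439) = 15096298/13700271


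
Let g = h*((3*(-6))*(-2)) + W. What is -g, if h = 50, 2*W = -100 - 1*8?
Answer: -1746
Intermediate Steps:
W = -54 (W = (-100 - 1*8)/2 = (-100 - 8)/2 = (½)*(-108) = -54)
g = 1746 (g = 50*((3*(-6))*(-2)) - 54 = 50*(-18*(-2)) - 54 = 50*36 - 54 = 1800 - 54 = 1746)
-g = -1*1746 = -1746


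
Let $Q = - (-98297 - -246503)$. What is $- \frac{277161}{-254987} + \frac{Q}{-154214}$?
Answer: $\frac{40266354888}{19661282609} \approx 2.048$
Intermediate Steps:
$Q = -148206$ ($Q = - (-98297 + 246503) = \left(-1\right) 148206 = -148206$)
$- \frac{277161}{-254987} + \frac{Q}{-154214} = - \frac{277161}{-254987} - \frac{148206}{-154214} = \left(-277161\right) \left(- \frac{1}{254987}\right) - - \frac{74103}{77107} = \frac{277161}{254987} + \frac{74103}{77107} = \frac{40266354888}{19661282609}$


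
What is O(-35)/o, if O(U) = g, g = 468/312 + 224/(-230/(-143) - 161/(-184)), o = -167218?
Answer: -521035/950132676 ≈ -0.00054838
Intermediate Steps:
g = 521035/5682 (g = 468*(1/312) + 224/(-230*(-1/143) - 161*(-1/184)) = 3/2 + 224/(230/143 + 7/8) = 3/2 + 224/(2841/1144) = 3/2 + 224*(1144/2841) = 3/2 + 256256/2841 = 521035/5682 ≈ 91.699)
O(U) = 521035/5682
O(-35)/o = (521035/5682)/(-167218) = (521035/5682)*(-1/167218) = -521035/950132676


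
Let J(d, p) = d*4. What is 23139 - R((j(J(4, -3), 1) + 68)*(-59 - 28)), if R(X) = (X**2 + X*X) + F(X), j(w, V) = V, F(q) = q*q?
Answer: -108084888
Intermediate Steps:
F(q) = q**2
J(d, p) = 4*d
R(X) = 3*X**2 (R(X) = (X**2 + X*X) + X**2 = (X**2 + X**2) + X**2 = 2*X**2 + X**2 = 3*X**2)
23139 - R((j(J(4, -3), 1) + 68)*(-59 - 28)) = 23139 - 3*((1 + 68)*(-59 - 28))**2 = 23139 - 3*(69*(-87))**2 = 23139 - 3*(-6003)**2 = 23139 - 3*36036009 = 23139 - 1*108108027 = 23139 - 108108027 = -108084888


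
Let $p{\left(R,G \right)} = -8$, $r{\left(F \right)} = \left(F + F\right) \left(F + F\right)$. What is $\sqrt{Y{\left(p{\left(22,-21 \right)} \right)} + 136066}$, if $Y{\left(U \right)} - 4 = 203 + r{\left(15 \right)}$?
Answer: $\sqrt{137173} \approx 370.37$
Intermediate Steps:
$r{\left(F \right)} = 4 F^{2}$ ($r{\left(F \right)} = 2 F 2 F = 4 F^{2}$)
$Y{\left(U \right)} = 1107$ ($Y{\left(U \right)} = 4 + \left(203 + 4 \cdot 15^{2}\right) = 4 + \left(203 + 4 \cdot 225\right) = 4 + \left(203 + 900\right) = 4 + 1103 = 1107$)
$\sqrt{Y{\left(p{\left(22,-21 \right)} \right)} + 136066} = \sqrt{1107 + 136066} = \sqrt{137173}$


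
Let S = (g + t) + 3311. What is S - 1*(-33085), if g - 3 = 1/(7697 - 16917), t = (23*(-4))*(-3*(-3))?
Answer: 327964619/9220 ≈ 35571.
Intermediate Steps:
t = -828 (t = -92*9 = -828)
g = 27659/9220 (g = 3 + 1/(7697 - 16917) = 3 + 1/(-9220) = 3 - 1/9220 = 27659/9220 ≈ 2.9999)
S = 22920919/9220 (S = (27659/9220 - 828) + 3311 = -7606501/9220 + 3311 = 22920919/9220 ≈ 2486.0)
S - 1*(-33085) = 22920919/9220 - 1*(-33085) = 22920919/9220 + 33085 = 327964619/9220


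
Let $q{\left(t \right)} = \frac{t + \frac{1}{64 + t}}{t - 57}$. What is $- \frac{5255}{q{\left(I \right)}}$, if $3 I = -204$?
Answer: $- \frac{2627500}{273} \approx -9624.5$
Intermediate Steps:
$I = -68$ ($I = \frac{1}{3} \left(-204\right) = -68$)
$q{\left(t \right)} = \frac{t + \frac{1}{64 + t}}{-57 + t}$
$- \frac{5255}{q{\left(I \right)}} = - \frac{5255}{\frac{1}{-3648 + \left(-68\right)^{2} + 7 \left(-68\right)} \left(1 + \left(-68\right)^{2} + 64 \left(-68\right)\right)} = - \frac{5255}{\frac{1}{-3648 + 4624 - 476} \left(1 + 4624 - 4352\right)} = - \frac{5255}{\frac{1}{500} \cdot 273} = - \frac{5255}{\frac{273}{500}} = \left(-5255\right) \frac{500}{273} = - \frac{2627500}{273}$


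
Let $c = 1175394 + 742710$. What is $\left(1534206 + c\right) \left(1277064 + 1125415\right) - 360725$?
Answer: $8294101915765$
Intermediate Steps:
$c = 1918104$
$\left(1534206 + c\right) \left(1277064 + 1125415\right) - 360725 = \left(1534206 + 1918104\right) \left(1277064 + 1125415\right) - 360725 = 3452310 \cdot 2402479 - 360725 = 8294102276490 - 360725 = 8294101915765$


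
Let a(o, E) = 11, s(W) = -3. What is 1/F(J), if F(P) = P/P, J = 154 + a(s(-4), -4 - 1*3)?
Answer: 1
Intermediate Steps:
J = 165 (J = 154 + 11 = 165)
F(P) = 1
1/F(J) = 1/1 = 1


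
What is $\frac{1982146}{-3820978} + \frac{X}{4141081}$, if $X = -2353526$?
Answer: $- \frac{1228642729161}{1130212814087} \approx -1.0871$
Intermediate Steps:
$\frac{1982146}{-3820978} + \frac{X}{4141081} = \frac{1982146}{-3820978} - \frac{2353526}{4141081} = 1982146 \left(- \frac{1}{3820978}\right) - \frac{336218}{591583} = - \frac{991073}{1910489} - \frac{336218}{591583} = - \frac{1228642729161}{1130212814087}$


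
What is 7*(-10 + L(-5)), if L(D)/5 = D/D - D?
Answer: 140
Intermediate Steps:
L(D) = 5 - 5*D (L(D) = 5*(D/D - D) = 5*(1 - D) = 5 - 5*D)
7*(-10 + L(-5)) = 7*(-10 + (5 - 5*(-5))) = 7*(-10 + (5 + 25)) = 7*(-10 + 30) = 7*20 = 140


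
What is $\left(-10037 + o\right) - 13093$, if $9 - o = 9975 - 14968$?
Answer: $-18128$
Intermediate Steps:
$o = 5002$ ($o = 9 - \left(9975 - 14968\right) = 9 - -4993 = 9 + 4993 = 5002$)
$\left(-10037 + o\right) - 13093 = \left(-10037 + 5002\right) - 13093 = -5035 - 13093 = -18128$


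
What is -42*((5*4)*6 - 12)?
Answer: -4536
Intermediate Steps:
-42*((5*4)*6 - 12) = -42*(20*6 - 12) = -42*(120 - 12) = -42*108 = -4536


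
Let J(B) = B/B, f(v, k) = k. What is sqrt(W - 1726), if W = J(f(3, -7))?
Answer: 5*I*sqrt(69) ≈ 41.533*I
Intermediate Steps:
J(B) = 1
W = 1
sqrt(W - 1726) = sqrt(1 - 1726) = sqrt(-1725) = 5*I*sqrt(69)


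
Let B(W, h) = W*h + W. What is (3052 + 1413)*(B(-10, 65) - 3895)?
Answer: -20338075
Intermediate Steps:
B(W, h) = W + W*h
(3052 + 1413)*(B(-10, 65) - 3895) = (3052 + 1413)*(-10*(1 + 65) - 3895) = 4465*(-10*66 - 3895) = 4465*(-660 - 3895) = 4465*(-4555) = -20338075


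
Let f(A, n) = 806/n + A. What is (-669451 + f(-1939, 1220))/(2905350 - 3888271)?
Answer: 409547497/599581810 ≈ 0.68305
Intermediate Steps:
f(A, n) = A + 806/n
(-669451 + f(-1939, 1220))/(2905350 - 3888271) = (-669451 + (-1939 + 806/1220))/(2905350 - 3888271) = (-669451 + (-1939 + 806*(1/1220)))/(-982921) = (-669451 + (-1939 + 403/610))*(-1/982921) = (-669451 - 1182387/610)*(-1/982921) = -409547497/610*(-1/982921) = 409547497/599581810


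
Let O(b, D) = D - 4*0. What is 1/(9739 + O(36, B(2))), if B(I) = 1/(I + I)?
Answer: 4/38957 ≈ 0.00010268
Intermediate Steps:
B(I) = 1/(2*I)
O(b, D) = D (O(b, D) = D + 0 = D)
1/(9739 + O(36, B(2))) = 1/(9739 + (½)/2) = 1/(9739 + (½)*(½)) = 1/(9739 + ¼) = 1/(38957/4) = 4/38957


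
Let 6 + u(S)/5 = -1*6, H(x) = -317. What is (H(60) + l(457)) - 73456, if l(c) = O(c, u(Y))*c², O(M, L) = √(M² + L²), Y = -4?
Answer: -73773 + 208849*√212449 ≈ 9.6189e+7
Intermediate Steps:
u(S) = -60 (u(S) = -30 + 5*(-1*6) = -30 + 5*(-6) = -30 - 30 = -60)
O(M, L) = √(L² + M²)
l(c) = c²*√(3600 + c²) (l(c) = √((-60)² + c²)*c² = √(3600 + c²)*c² = c²*√(3600 + c²))
(H(60) + l(457)) - 73456 = (-317 + 457²*√(3600 + 457²)) - 73456 = (-317 + 208849*√(3600 + 208849)) - 73456 = (-317 + 208849*√212449) - 73456 = -73773 + 208849*√212449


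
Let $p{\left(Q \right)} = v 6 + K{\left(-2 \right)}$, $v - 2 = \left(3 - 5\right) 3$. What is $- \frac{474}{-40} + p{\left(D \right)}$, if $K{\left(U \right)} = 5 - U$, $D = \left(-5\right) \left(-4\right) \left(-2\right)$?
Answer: $- \frac{103}{20} \approx -5.15$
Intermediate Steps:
$v = -4$ ($v = 2 + \left(3 - 5\right) 3 = 2 - 6 = -4$)
$D = -40$ ($D = 20 \left(-2\right) = -40$)
$p{\left(Q \right)} = -17$ ($p{\left(Q \right)} = \left(-4\right) 6 + \left(5 - -2\right) = -24 + \left(5 + 2\right) = -24 + 7 = -17$)
$- \frac{474}{-40} + p{\left(D \right)} = - \frac{474}{-40} - 17 = \left(-474\right) \left(- \frac{1}{40}\right) - 17 = \frac{237}{20} - 17 = - \frac{103}{20}$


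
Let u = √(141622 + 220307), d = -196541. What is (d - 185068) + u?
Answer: -381609 + √361929 ≈ -3.8101e+5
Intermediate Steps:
u = √361929 ≈ 601.61
(d - 185068) + u = (-196541 - 185068) + √361929 = -381609 + √361929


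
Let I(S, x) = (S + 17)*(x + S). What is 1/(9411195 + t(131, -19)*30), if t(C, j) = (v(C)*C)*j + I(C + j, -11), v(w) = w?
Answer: 1/20295 ≈ 4.9273e-5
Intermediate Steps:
I(S, x) = (17 + S)*(S + x)
t(C, j) = -187 + (C + j)² + 6*C + 6*j + j*C² (t(C, j) = (C*C)*j + ((C + j)² + 17*(C + j) + 17*(-11) + (C + j)*(-11)) = C²*j + ((C + j)² + (17*C + 17*j) - 187 + (-11*C - 11*j)) = j*C² + (-187 + (C + j)² + 6*C + 6*j) = -187 + (C + j)² + 6*C + 6*j + j*C²)
1/(9411195 + t(131, -19)*30) = 1/(9411195 + (-187 + (131 - 19)² + 6*131 + 6*(-19) - 19*131²)*30) = 1/(9411195 + (-187 + 112² + 786 - 114 - 19*17161)*30) = 1/(9411195 + (-187 + 12544 + 786 - 114 - 326059)*30) = 1/(9411195 - 313030*30) = 1/(9411195 - 9390900) = 1/20295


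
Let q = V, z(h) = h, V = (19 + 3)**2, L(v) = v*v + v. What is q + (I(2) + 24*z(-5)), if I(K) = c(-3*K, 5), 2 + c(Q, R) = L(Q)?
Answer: 392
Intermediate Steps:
L(v) = v + v**2 (L(v) = v**2 + v = v + v**2)
c(Q, R) = -2 + Q*(1 + Q)
V = 484 (V = 22**2 = 484)
I(K) = -2 - 3*K*(1 - 3*K) (I(K) = -2 + (-3*K)*(1 - 3*K) = -2 - 3*K*(1 - 3*K))
q = 484
q + (I(2) + 24*z(-5)) = 484 + ((-2 + 3*2*(-1 + 3*2)) + 24*(-5)) = 484 + ((-2 + 3*2*(-1 + 6)) - 120) = 484 + ((-2 + 3*2*5) - 120) = 484 + ((-2 + 30) - 120) = 484 + (28 - 120) = 484 - 92 = 392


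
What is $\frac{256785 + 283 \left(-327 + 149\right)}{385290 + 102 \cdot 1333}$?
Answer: $\frac{206411}{521256} \approx 0.39599$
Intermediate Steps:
$\frac{256785 + 283 \left(-327 + 149\right)}{385290 + 102 \cdot 1333} = \frac{256785 + 283 \left(-178\right)}{385290 + 135966} = \frac{256785 - 50374}{521256} = 206411 \cdot \frac{1}{521256} = \frac{206411}{521256}$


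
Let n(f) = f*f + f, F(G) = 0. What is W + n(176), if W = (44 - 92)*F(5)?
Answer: 31152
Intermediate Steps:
n(f) = f + f**2 (n(f) = f**2 + f = f + f**2)
W = 0 (W = (44 - 92)*0 = -48*0 = 0)
W + n(176) = 0 + 176*(1 + 176) = 0 + 176*177 = 0 + 31152 = 31152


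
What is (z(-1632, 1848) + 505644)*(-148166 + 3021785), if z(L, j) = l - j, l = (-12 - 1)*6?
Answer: 1447493615442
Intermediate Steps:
l = -78 (l = -13*6 = -78)
z(L, j) = -78 - j
(z(-1632, 1848) + 505644)*(-148166 + 3021785) = ((-78 - 1*1848) + 505644)*(-148166 + 3021785) = ((-78 - 1848) + 505644)*2873619 = (-1926 + 505644)*2873619 = 503718*2873619 = 1447493615442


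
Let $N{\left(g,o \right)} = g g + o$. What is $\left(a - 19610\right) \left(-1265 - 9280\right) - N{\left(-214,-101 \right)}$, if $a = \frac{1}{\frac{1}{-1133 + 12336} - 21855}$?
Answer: $\frac{50618974756440455}{244841564} \approx 2.0674 \cdot 10^{8}$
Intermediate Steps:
$N{\left(g,o \right)} = o + g^{2}$ ($N{\left(g,o \right)} = g^{2} + o = o + g^{2}$)
$a = - \frac{11203}{244841564}$ ($a = \frac{1}{\frac{1}{11203} - 21855} = \frac{1}{- \frac{244841564}{11203}} = - \frac{11203}{244841564} \approx -4.5756 \cdot 10^{-5}$)
$\left(a - 19610\right) \left(-1265 - 9280\right) - N{\left(-214,-101 \right)} = \left(- \frac{11203}{244841564} - 19610\right) \left(-1265 - 9280\right) - \left(-101 + \left(-214\right)^{2}\right) = \left(- \frac{4801343081243}{244841564}\right) \left(-10545\right) - \left(-101 + 45796\right) = \frac{50630162791707435}{244841564} - 45695 = \frac{50618974756440455}{244841564}$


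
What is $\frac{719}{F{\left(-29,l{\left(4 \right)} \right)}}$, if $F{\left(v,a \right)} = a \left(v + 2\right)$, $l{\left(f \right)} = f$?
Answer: $- \frac{719}{108} \approx -6.6574$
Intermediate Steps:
$F{\left(v,a \right)} = a \left(2 + v\right)$
$\frac{719}{F{\left(-29,l{\left(4 \right)} \right)}} = \frac{719}{4 \left(2 - 29\right)} = \frac{719}{4 \left(-27\right)} = \frac{719}{-108} = 719 \left(- \frac{1}{108}\right) = - \frac{719}{108}$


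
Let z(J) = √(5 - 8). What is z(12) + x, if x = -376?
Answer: -376 + I*√3 ≈ -376.0 + 1.732*I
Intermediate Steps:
z(J) = I*√3 (z(J) = √(-3) = I*√3)
z(12) + x = I*√3 - 376 = -376 + I*√3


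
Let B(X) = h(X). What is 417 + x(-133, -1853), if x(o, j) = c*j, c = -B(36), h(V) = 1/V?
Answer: 16865/36 ≈ 468.47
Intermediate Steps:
B(X) = 1/X
c = -1/36 ≈ -0.027778
x(o, j) = -j/36
417 + x(-133, -1853) = 417 - 1/36*(-1853) = 417 + 1853/36 = 16865/36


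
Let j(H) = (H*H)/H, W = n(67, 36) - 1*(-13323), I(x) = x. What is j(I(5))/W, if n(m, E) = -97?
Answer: 5/13226 ≈ 0.00037804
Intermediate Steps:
W = 13226 (W = -97 - 1*(-13323) = -97 + 13323 = 13226)
j(H) = H (j(H) = H²/H = H)
j(I(5))/W = 5/13226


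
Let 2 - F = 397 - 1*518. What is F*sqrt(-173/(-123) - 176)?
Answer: 5*I*sqrt(105657) ≈ 1625.2*I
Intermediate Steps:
F = 123 (F = 2 - (397 - 1*518) = 2 - (397 - 518) = 2 - 1*(-121) = 2 + 121 = 123)
F*sqrt(-173/(-123) - 176) = 123*sqrt(-173/(-123) - 176) = 123*sqrt(-173*(-1/123) - 176) = 123*sqrt(173/123 - 176) = 123*sqrt(-21475/123) = 123*(5*I*sqrt(105657)/123) = 5*I*sqrt(105657)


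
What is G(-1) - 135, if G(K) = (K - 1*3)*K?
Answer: -131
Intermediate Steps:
G(K) = K*(-3 + K) (G(K) = (K - 3)*K = (-3 + K)*K = K*(-3 + K))
G(-1) - 135 = -(-3 - 1) - 135 = -1*(-4) - 135 = 4 - 135 = -131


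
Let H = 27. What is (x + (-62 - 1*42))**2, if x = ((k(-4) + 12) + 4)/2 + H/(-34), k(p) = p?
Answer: 11282881/1156 ≈ 9760.3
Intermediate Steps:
x = 177/34 (x = ((-4 + 12) + 4)/2 + 27/(-34) = (8 + 4)*(1/2) + 27*(-1/34) = 12*(1/2) - 27/34 = 6 - 27/34 = 177/34 ≈ 5.2059)
(x + (-62 - 1*42))**2 = (177/34 + (-62 - 1*42))**2 = (177/34 + (-62 - 42))**2 = (177/34 - 104)**2 = (-3359/34)**2 = 11282881/1156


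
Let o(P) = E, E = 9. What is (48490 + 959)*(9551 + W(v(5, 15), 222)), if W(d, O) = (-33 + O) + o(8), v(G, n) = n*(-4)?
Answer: 482078301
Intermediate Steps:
o(P) = 9
v(G, n) = -4*n
W(d, O) = -24 + O (W(d, O) = (-33 + O) + 9 = -24 + O)
(48490 + 959)*(9551 + W(v(5, 15), 222)) = (48490 + 959)*(9551 + (-24 + 222)) = 49449*(9551 + 198) = 49449*9749 = 482078301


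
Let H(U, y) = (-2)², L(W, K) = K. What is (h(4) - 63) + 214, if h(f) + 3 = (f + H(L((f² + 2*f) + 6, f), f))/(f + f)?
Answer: 149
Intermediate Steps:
H(U, y) = 4
h(f) = -3 + (4 + f)/(2*f) (h(f) = -3 + (f + 4)/(f + f) = -3 + (4 + f)/((2*f)) = -3 + (4 + f)*(1/(2*f)) = -3 + (4 + f)/(2*f))
(h(4) - 63) + 214 = ((-5/2 + 2/4) - 63) + 214 = ((-5/2 + 2*(¼)) - 63) + 214 = ((-5/2 + ½) - 63) + 214 = (-2 - 63) + 214 = -65 + 214 = 149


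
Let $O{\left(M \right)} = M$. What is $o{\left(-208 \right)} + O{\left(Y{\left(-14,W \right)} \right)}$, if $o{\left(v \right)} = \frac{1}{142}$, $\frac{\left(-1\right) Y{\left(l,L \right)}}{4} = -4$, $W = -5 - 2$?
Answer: $\frac{2273}{142} \approx 16.007$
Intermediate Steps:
$W = -7$ ($W = -5 - 2 = -7$)
$Y{\left(l,L \right)} = 16$ ($Y{\left(l,L \right)} = \left(-4\right) \left(-4\right) = 16$)
$o{\left(v \right)} = \frac{1}{142}$
$o{\left(-208 \right)} + O{\left(Y{\left(-14,W \right)} \right)} = \frac{1}{142} + 16 = \frac{2273}{142}$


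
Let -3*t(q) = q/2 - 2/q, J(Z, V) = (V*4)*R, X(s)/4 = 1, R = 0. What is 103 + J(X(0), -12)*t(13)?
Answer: 103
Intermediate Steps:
X(s) = 4 (X(s) = 4*1 = 4)
J(Z, V) = 0 (J(Z, V) = (V*4)*0 = (4*V)*0 = 0)
t(q) = -q/6 + 2/(3*q) (t(q) = -(q/2 - 2/q)/3 = -q/6 + 2/(3*q))
103 + J(X(0), -12)*t(13) = 103 + 0*((⅙)*(4 - 1*13²)/13) = 103 + 0*((⅙)*(1/13)*(4 - 1*169)) = 103 + 0*((⅙)*(1/13)*(4 - 169)) = 103 + 0*((⅙)*(1/13)*(-165)) = 103 + 0*(-55/26) = 103 + 0 = 103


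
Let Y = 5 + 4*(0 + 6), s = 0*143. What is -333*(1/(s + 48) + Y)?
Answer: -154623/16 ≈ -9663.9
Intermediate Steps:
s = 0
Y = 29 (Y = 5 + 4*6 = 5 + 24 = 29)
-333*(1/(s + 48) + Y) = -333*(1/(0 + 48) + 29) = -333*(1/48 + 29) = -333*1393/48 = -154623/16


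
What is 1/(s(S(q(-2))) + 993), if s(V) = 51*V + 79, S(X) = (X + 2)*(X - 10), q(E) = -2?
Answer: 1/1072 ≈ 0.00093284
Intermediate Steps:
S(X) = (-10 + X)*(2 + X) (S(X) = (2 + X)*(-10 + X) = (-10 + X)*(2 + X))
s(V) = 79 + 51*V
1/(s(S(q(-2))) + 993) = 1/((79 + 51*(-20 + (-2)² - 8*(-2))) + 993) = 1/((79 + 51*(-20 + 4 + 16)) + 993) = 1/((79 + 51*0) + 993) = 1/((79 + 0) + 993) = 1/(79 + 993) = 1/1072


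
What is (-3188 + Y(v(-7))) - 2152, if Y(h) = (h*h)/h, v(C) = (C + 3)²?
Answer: -5324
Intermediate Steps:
v(C) = (3 + C)²
Y(h) = h (Y(h) = h²/h = h)
(-3188 + Y(v(-7))) - 2152 = (-3188 + (3 - 7)²) - 2152 = (-3188 + (-4)²) - 2152 = (-3188 + 16) - 2152 = -3172 - 2152 = -5324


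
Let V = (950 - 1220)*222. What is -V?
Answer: 59940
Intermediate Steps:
V = -59940 (V = -270*222 = -59940)
-V = -1*(-59940) = 59940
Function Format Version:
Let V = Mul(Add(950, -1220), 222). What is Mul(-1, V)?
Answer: 59940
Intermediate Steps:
V = -59940 (V = Mul(-270, 222) = -59940)
Mul(-1, V) = Mul(-1, -59940) = 59940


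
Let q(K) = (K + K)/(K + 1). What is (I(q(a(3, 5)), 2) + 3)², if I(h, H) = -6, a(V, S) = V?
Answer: 9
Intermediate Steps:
q(K) = 2*K/(1 + K) (q(K) = (2*K)/(1 + K) = 2*K/(1 + K))
(I(q(a(3, 5)), 2) + 3)² = (-6 + 3)² = (-3)² = 9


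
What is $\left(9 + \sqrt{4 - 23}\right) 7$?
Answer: $63 + 7 i \sqrt{19} \approx 63.0 + 30.512 i$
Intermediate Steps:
$\left(9 + \sqrt{4 - 23}\right) 7 = \left(9 + \sqrt{-19}\right) 7 = \left(9 + i \sqrt{19}\right) 7 = 63 + 7 i \sqrt{19}$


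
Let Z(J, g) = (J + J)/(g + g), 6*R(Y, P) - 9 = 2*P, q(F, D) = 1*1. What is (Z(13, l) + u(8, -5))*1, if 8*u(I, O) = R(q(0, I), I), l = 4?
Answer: 181/48 ≈ 3.7708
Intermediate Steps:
q(F, D) = 1
R(Y, P) = 3/2 + P/3 (R(Y, P) = 3/2 + (2*P)/6 = 3/2 + P/3)
u(I, O) = 3/16 + I/24 (u(I, O) = (3/2 + I/3)/8 = 3/16 + I/24)
Z(J, g) = J/g (Z(J, g) = (2*J)/((2*g)) = (2*J)*(1/(2*g)) = J/g)
(Z(13, l) + u(8, -5))*1 = (13/4 + (3/16 + (1/24)*8))*1 = (13*(¼) + (3/16 + ⅓))*1 = (13/4 + 25/48)*1 = (181/48)*1 = 181/48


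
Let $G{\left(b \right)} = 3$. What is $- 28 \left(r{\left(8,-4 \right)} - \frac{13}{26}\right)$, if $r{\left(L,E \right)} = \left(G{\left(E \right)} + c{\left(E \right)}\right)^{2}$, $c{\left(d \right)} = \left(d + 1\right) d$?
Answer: $-6286$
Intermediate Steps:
$c{\left(d \right)} = d \left(1 + d\right)$ ($c{\left(d \right)} = \left(1 + d\right) d = d \left(1 + d\right)$)
$r{\left(L,E \right)} = \left(3 + E \left(1 + E\right)\right)^{2}$
$- 28 \left(r{\left(8,-4 \right)} - \frac{13}{26}\right) = - 28 \left(\left(3 - 4 \left(1 - 4\right)\right)^{2} - \frac{13}{26}\right) = - 28 \left(\left(3 - -12\right)^{2} - \frac{1}{2}\right) = - 28 \left(\left(3 + 12\right)^{2} - \frac{1}{2}\right) = - 28 \left(15^{2} - \frac{1}{2}\right) = - 28 \left(225 - \frac{1}{2}\right) = \left(-28\right) \frac{449}{2} = -6286$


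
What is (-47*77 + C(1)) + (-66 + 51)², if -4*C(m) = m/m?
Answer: -13577/4 ≈ -3394.3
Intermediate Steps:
C(m) = -¼ (C(m) = -m/(4*m) = -¼*1 = -¼)
(-47*77 + C(1)) + (-66 + 51)² = (-47*77 - ¼) + (-66 + 51)² = (-3619 - ¼) + (-15)² = -14477/4 + 225 = -13577/4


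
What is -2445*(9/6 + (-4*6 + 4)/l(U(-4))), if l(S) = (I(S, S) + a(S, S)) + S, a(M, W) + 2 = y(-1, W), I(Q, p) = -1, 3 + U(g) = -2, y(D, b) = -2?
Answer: -17115/2 ≈ -8557.5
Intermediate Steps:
U(g) = -5 (U(g) = -3 - 2 = -5)
a(M, W) = -4 (a(M, W) = -2 - 2 = -4)
l(S) = -5 + S (l(S) = (-1 - 4) + S = -5 + S)
-2445*(9/6 + (-4*6 + 4)/l(U(-4))) = -2445*(9/6 + (-4*6 + 4)/(-5 - 5)) = -2445*(9*(⅙) + (-24 + 4)/(-10)) = -2445*(3/2 - 20*(-⅒)) = -2445*(3/2 + 2) = -2445*7/2 = -17115/2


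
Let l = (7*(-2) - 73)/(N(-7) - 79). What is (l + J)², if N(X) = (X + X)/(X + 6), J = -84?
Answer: 28869129/4225 ≈ 6832.9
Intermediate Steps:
N(X) = 2*X/(6 + X) (N(X) = (2*X)/(6 + X) = 2*X/(6 + X))
l = 87/65 (l = (7*(-2) - 73)/(2*(-7)/(6 - 7) - 79) = (-14 - 73)/(2*(-7)/(-1) - 79) = -87/(2*(-7)*(-1) - 79) = -87/(14 - 79) = -87/(-65) = -87*(-1/65) = 87/65 ≈ 1.3385)
(l + J)² = (87/65 - 84)² = (-5373/65)² = 28869129/4225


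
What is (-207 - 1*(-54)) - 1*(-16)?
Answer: -137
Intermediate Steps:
(-207 - 1*(-54)) - 1*(-16) = (-207 + 54) + 16 = -153 + 16 = -137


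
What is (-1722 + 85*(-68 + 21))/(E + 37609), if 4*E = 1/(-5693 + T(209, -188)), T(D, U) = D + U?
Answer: -129707296/853272991 ≈ -0.15201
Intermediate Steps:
E = -1/22688 (E = 1/(4*(-5693 + (209 - 188))) = 1/(4*(-5693 + 21)) = (¼)/(-5672) = (¼)*(-1/5672) = -1/22688 ≈ -4.4076e-5)
(-1722 + 85*(-68 + 21))/(E + 37609) = (-1722 + 85*(-68 + 21))/(-1/22688 + 37609) = (-1722 + 85*(-47))/(853272991/22688) = (-1722 - 3995)*(22688/853272991) = -5717*22688/853272991 = -129707296/853272991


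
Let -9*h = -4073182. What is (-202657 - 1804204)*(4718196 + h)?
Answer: -93393181986506/9 ≈ -1.0377e+13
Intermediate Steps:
h = 4073182/9 (h = -⅑*(-4073182) = 4073182/9 ≈ 4.5258e+5)
(-202657 - 1804204)*(4718196 + h) = (-202657 - 1804204)*(4718196 + 4073182/9) = -2006861*46536946/9 = -93393181986506/9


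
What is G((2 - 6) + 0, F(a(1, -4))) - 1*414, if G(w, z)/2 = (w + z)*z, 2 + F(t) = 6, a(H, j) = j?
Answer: -414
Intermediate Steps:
F(t) = 4 (F(t) = -2 + 6 = 4)
G(w, z) = 2*z*(w + z) (G(w, z) = 2*((w + z)*z) = 2*(z*(w + z)) = 2*z*(w + z))
G((2 - 6) + 0, F(a(1, -4))) - 1*414 = 2*4*(((2 - 6) + 0) + 4) - 1*414 = 2*4*((-4 + 0) + 4) - 414 = 2*4*(-4 + 4) - 414 = 2*4*0 - 414 = 0 - 414 = -414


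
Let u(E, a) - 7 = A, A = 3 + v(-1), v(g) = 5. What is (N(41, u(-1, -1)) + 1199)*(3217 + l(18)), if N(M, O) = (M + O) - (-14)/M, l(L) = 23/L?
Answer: 2981547701/738 ≈ 4.0400e+6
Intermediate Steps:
A = 8 (A = 3 + 5 = 8)
u(E, a) = 15 (u(E, a) = 7 + 8 = 15)
N(M, O) = M + O + 14/M (N(M, O) = (M + O) + 14/M = M + O + 14/M)
(N(41, u(-1, -1)) + 1199)*(3217 + l(18)) = ((41 + 15 + 14/41) + 1199)*(3217 + 23/18) = (2310/41 + 1199)*(57929/18) = (51469/41)*(57929/18) = 2981547701/738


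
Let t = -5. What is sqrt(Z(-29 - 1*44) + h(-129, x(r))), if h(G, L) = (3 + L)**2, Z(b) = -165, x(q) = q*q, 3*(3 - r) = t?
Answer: 2*sqrt(9091)/9 ≈ 21.188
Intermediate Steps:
r = 14/3 (r = 3 - 1/3*(-5) = 3 + 5/3 = 14/3 ≈ 4.6667)
x(q) = q**2
sqrt(Z(-29 - 1*44) + h(-129, x(r))) = sqrt(-165 + (3 + (14/3)**2)**2) = sqrt(-165 + (3 + 196/9)**2) = sqrt(-165 + (223/9)**2) = sqrt(-165 + 49729/81) = sqrt(36364/81) = 2*sqrt(9091)/9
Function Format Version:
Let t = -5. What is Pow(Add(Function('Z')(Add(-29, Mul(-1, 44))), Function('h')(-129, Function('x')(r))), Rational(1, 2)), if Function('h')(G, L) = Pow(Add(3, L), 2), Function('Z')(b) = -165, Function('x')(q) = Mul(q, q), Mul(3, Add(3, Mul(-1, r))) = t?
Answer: Mul(Rational(2, 9), Pow(9091, Rational(1, 2))) ≈ 21.188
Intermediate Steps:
r = Rational(14, 3) (r = Add(3, Mul(Rational(-1, 3), -5)) = Add(3, Rational(5, 3)) = Rational(14, 3) ≈ 4.6667)
Function('x')(q) = Pow(q, 2)
Pow(Add(Function('Z')(Add(-29, Mul(-1, 44))), Function('h')(-129, Function('x')(r))), Rational(1, 2)) = Pow(Add(-165, Pow(Add(3, Pow(Rational(14, 3), 2)), 2)), Rational(1, 2)) = Pow(Add(-165, Pow(Add(3, Rational(196, 9)), 2)), Rational(1, 2)) = Pow(Add(-165, Pow(Rational(223, 9), 2)), Rational(1, 2)) = Pow(Add(-165, Rational(49729, 81)), Rational(1, 2)) = Pow(Rational(36364, 81), Rational(1, 2)) = Mul(Rational(2, 9), Pow(9091, Rational(1, 2)))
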